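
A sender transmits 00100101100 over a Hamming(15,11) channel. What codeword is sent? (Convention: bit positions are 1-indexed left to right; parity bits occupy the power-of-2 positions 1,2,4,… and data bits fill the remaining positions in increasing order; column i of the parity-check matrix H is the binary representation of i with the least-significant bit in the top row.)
Codeword c = d · G (mod 2), d = 00100101100:
  c[0] = d·G[:,0] = (00100101100)·(11011010101) mod 2 = 0+0+0+0+0+0+0+0+1+0+0 mod 2 = 1
  c[1] = d·G[:,1] = (00100101100)·(10110110011) mod 2 = 0+0+1+0+0+1+0+0+0+0+0 mod 2 = 0
  c[2] = d·G[:,2] = (00100101100)·(10000000000) mod 2 = 0+0+0+0+0+0+0+0+0+0+0 mod 2 = 0
  c[3] = d·G[:,3] = (00100101100)·(01110001111) mod 2 = 0+0+1+0+0+0+0+1+1+0+0 mod 2 = 1
  c[4] = d·G[:,4] = (00100101100)·(01000000000) mod 2 = 0+0+0+0+0+0+0+0+0+0+0 mod 2 = 0
  c[5] = d·G[:,5] = (00100101100)·(00100000000) mod 2 = 0+0+1+0+0+0+0+0+0+0+0 mod 2 = 1
  c[6] = d·G[:,6] = (00100101100)·(00010000000) mod 2 = 0+0+0+0+0+0+0+0+0+0+0 mod 2 = 0
  c[7] = d·G[:,7] = (00100101100)·(00001111111) mod 2 = 0+0+0+0+0+1+0+1+1+0+0 mod 2 = 1
  c[8] = d·G[:,8] = (00100101100)·(00001000000) mod 2 = 0+0+0+0+0+0+0+0+0+0+0 mod 2 = 0
  c[9] = d·G[:,9] = (00100101100)·(00000100000) mod 2 = 0+0+0+0+0+1+0+0+0+0+0 mod 2 = 1
  c[10] = d·G[:,10] = (00100101100)·(00000010000) mod 2 = 0+0+0+0+0+0+0+0+0+0+0 mod 2 = 0
  c[11] = d·G[:,11] = (00100101100)·(00000001000) mod 2 = 0+0+0+0+0+0+0+1+0+0+0 mod 2 = 1
  c[12] = d·G[:,12] = (00100101100)·(00000000100) mod 2 = 0+0+0+0+0+0+0+0+1+0+0 mod 2 = 1
  c[13] = d·G[:,13] = (00100101100)·(00000000010) mod 2 = 0+0+0+0+0+0+0+0+0+0+0 mod 2 = 0
  c[14] = d·G[:,14] = (00100101100)·(00000000001) mod 2 = 0+0+0+0+0+0+0+0+0+0+0 mod 2 = 0
Codeword = 100101010101100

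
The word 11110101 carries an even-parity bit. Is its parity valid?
Sum of all bits: 1+1+1+1+0+1+0+1 = 6; 6 mod 2 = 0. Result is 0 → valid parity.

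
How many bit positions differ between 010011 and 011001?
XOR = 001010, count of 1s = 2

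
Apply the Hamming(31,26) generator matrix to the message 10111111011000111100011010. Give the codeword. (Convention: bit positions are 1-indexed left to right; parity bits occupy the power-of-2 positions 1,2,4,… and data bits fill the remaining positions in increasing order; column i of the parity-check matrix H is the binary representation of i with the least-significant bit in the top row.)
Codeword c = d · G (mod 2), d = 10111111011000111100011010:
  c[0] = d·G[:,0] = (10111111011000111100011010)·(11011010101101010101010101) mod 2 = 1+0+0+1+1+0+1+0+0+0+1+0+0+0+0+1+0+1+0+0+0+1+0+0+0+0 mod 2 = 0
  c[1] = d·G[:,1] = (10111111011000111100011010)·(10110110011011001100110011) mod 2 = 1+0+1+1+0+1+1+0+0+1+1+0+0+0+0+0+1+1+0+0+0+1+0+0+1+0 mod 2 = 1
  c[2] = d·G[:,2] = (10111111011000111100011010)·(10000000000000000000000000) mod 2 = 1+0+0+0+0+0+0+0+0+0+0+0+0+0+0+0+0+0+0+0+0+0+0+0+0+0 mod 2 = 1
  c[3] = d·G[:,3] = (10111111011000111100011010)·(01110001111000111100001111) mod 2 = 0+0+1+1+0+0+0+1+0+1+1+0+0+0+1+1+1+1+0+0+0+0+1+0+1+0 mod 2 = 1
  c[4] = d·G[:,4] = (10111111011000111100011010)·(01000000000000000000000000) mod 2 = 0+0+0+0+0+0+0+0+0+0+0+0+0+0+0+0+0+0+0+0+0+0+0+0+0+0 mod 2 = 0
  c[5] = d·G[:,5] = (10111111011000111100011010)·(00100000000000000000000000) mod 2 = 0+0+1+0+0+0+0+0+0+0+0+0+0+0+0+0+0+0+0+0+0+0+0+0+0+0 mod 2 = 1
  c[6] = d·G[:,6] = (10111111011000111100011010)·(00010000000000000000000000) mod 2 = 0+0+0+1+0+0+0+0+0+0+0+0+0+0+0+0+0+0+0+0+0+0+0+0+0+0 mod 2 = 1
  c[7] = d·G[:,7] = (10111111011000111100011010)·(00001111111000000011111111) mod 2 = 0+0+0+0+1+1+1+1+0+1+1+0+0+0+0+0+0+0+0+0+0+1+1+0+1+0 mod 2 = 1
  c[8] = d·G[:,8] = (10111111011000111100011010)·(00001000000000000000000000) mod 2 = 0+0+0+0+1+0+0+0+0+0+0+0+0+0+0+0+0+0+0+0+0+0+0+0+0+0 mod 2 = 1
  c[9] = d·G[:,9] = (10111111011000111100011010)·(00000100000000000000000000) mod 2 = 0+0+0+0+0+1+0+0+0+0+0+0+0+0+0+0+0+0+0+0+0+0+0+0+0+0 mod 2 = 1
  c[10] = d·G[:,10] = (10111111011000111100011010)·(00000010000000000000000000) mod 2 = 0+0+0+0+0+0+1+0+0+0+0+0+0+0+0+0+0+0+0+0+0+0+0+0+0+0 mod 2 = 1
  c[11] = d·G[:,11] = (10111111011000111100011010)·(00000001000000000000000000) mod 2 = 0+0+0+0+0+0+0+1+0+0+0+0+0+0+0+0+0+0+0+0+0+0+0+0+0+0 mod 2 = 1
  c[12] = d·G[:,12] = (10111111011000111100011010)·(00000000100000000000000000) mod 2 = 0+0+0+0+0+0+0+0+0+0+0+0+0+0+0+0+0+0+0+0+0+0+0+0+0+0 mod 2 = 0
  c[13] = d·G[:,13] = (10111111011000111100011010)·(00000000010000000000000000) mod 2 = 0+0+0+0+0+0+0+0+0+1+0+0+0+0+0+0+0+0+0+0+0+0+0+0+0+0 mod 2 = 1
  c[14] = d·G[:,14] = (10111111011000111100011010)·(00000000001000000000000000) mod 2 = 0+0+0+0+0+0+0+0+0+0+1+0+0+0+0+0+0+0+0+0+0+0+0+0+0+0 mod 2 = 1
  c[15] = d·G[:,15] = (10111111011000111100011010)·(00000000000111111111111111) mod 2 = 0+0+0+0+0+0+0+0+0+0+0+0+0+0+1+1+1+1+0+0+0+1+1+0+1+0 mod 2 = 1
  c[16] = d·G[:,16] = (10111111011000111100011010)·(00000000000100000000000000) mod 2 = 0+0+0+0+0+0+0+0+0+0+0+0+0+0+0+0+0+0+0+0+0+0+0+0+0+0 mod 2 = 0
  c[17] = d·G[:,17] = (10111111011000111100011010)·(00000000000010000000000000) mod 2 = 0+0+0+0+0+0+0+0+0+0+0+0+0+0+0+0+0+0+0+0+0+0+0+0+0+0 mod 2 = 0
  c[18] = d·G[:,18] = (10111111011000111100011010)·(00000000000001000000000000) mod 2 = 0+0+0+0+0+0+0+0+0+0+0+0+0+0+0+0+0+0+0+0+0+0+0+0+0+0 mod 2 = 0
  c[19] = d·G[:,19] = (10111111011000111100011010)·(00000000000000100000000000) mod 2 = 0+0+0+0+0+0+0+0+0+0+0+0+0+0+1+0+0+0+0+0+0+0+0+0+0+0 mod 2 = 1
  c[20] = d·G[:,20] = (10111111011000111100011010)·(00000000000000010000000000) mod 2 = 0+0+0+0+0+0+0+0+0+0+0+0+0+0+0+1+0+0+0+0+0+0+0+0+0+0 mod 2 = 1
  c[21] = d·G[:,21] = (10111111011000111100011010)·(00000000000000001000000000) mod 2 = 0+0+0+0+0+0+0+0+0+0+0+0+0+0+0+0+1+0+0+0+0+0+0+0+0+0 mod 2 = 1
  c[22] = d·G[:,22] = (10111111011000111100011010)·(00000000000000000100000000) mod 2 = 0+0+0+0+0+0+0+0+0+0+0+0+0+0+0+0+0+1+0+0+0+0+0+0+0+0 mod 2 = 1
  c[23] = d·G[:,23] = (10111111011000111100011010)·(00000000000000000010000000) mod 2 = 0+0+0+0+0+0+0+0+0+0+0+0+0+0+0+0+0+0+0+0+0+0+0+0+0+0 mod 2 = 0
  c[24] = d·G[:,24] = (10111111011000111100011010)·(00000000000000000001000000) mod 2 = 0+0+0+0+0+0+0+0+0+0+0+0+0+0+0+0+0+0+0+0+0+0+0+0+0+0 mod 2 = 0
  c[25] = d·G[:,25] = (10111111011000111100011010)·(00000000000000000000100000) mod 2 = 0+0+0+0+0+0+0+0+0+0+0+0+0+0+0+0+0+0+0+0+0+0+0+0+0+0 mod 2 = 0
  c[26] = d·G[:,26] = (10111111011000111100011010)·(00000000000000000000010000) mod 2 = 0+0+0+0+0+0+0+0+0+0+0+0+0+0+0+0+0+0+0+0+0+1+0+0+0+0 mod 2 = 1
  c[27] = d·G[:,27] = (10111111011000111100011010)·(00000000000000000000001000) mod 2 = 0+0+0+0+0+0+0+0+0+0+0+0+0+0+0+0+0+0+0+0+0+0+1+0+0+0 mod 2 = 1
  c[28] = d·G[:,28] = (10111111011000111100011010)·(00000000000000000000000100) mod 2 = 0+0+0+0+0+0+0+0+0+0+0+0+0+0+0+0+0+0+0+0+0+0+0+0+0+0 mod 2 = 0
  c[29] = d·G[:,29] = (10111111011000111100011010)·(00000000000000000000000010) mod 2 = 0+0+0+0+0+0+0+0+0+0+0+0+0+0+0+0+0+0+0+0+0+0+0+0+1+0 mod 2 = 1
  c[30] = d·G[:,30] = (10111111011000111100011010)·(00000000000000000000000001) mod 2 = 0+0+0+0+0+0+0+0+0+0+0+0+0+0+0+0+0+0+0+0+0+0+0+0+0+0 mod 2 = 0
Codeword = 0111011111110111000111100011010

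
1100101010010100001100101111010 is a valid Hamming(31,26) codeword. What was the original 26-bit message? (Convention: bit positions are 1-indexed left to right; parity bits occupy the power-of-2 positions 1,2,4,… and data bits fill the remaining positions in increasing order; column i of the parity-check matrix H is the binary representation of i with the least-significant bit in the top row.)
Parity bits occupy power-of-2 positions; data bits are at positions {3,5,6,7,9,10,11,12,13,14,15,17,18,19,20,21,22,23,24,25,26,27,28,29,30,31} (1-indexed).
Extract: c[3]=0 c[5]=1 c[6]=0 c[7]=1 c[9]=1 c[10]=0 c[11]=0 c[12]=1 c[13]=0 c[14]=1 c[15]=0 c[17]=0 c[18]=0 c[19]=1 c[20]=1 c[21]=0 c[22]=0 c[23]=1 c[24]=0 c[25]=1 c[26]=1 c[27]=1 c[28]=1 c[29]=0 c[30]=1 c[31]=0
Data = 01011001010001100101111010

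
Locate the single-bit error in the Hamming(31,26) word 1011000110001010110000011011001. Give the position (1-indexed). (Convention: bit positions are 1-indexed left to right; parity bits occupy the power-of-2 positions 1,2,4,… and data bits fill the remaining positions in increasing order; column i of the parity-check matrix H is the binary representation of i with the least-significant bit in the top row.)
Syndrome s = H · r^T (mod 2), r = 1011000110001010110000011011001:
  s[0] = (1010101010101010101010101010101)·(1011000110001010110000011011001) mod 2 = 1+0+1+0+0+0+0+0+1+0+0+0+1+0+1+0+1+0+0+0+0+0+0+0+1+0+1+0+0+0+1 mod 2 = 1
  s[1] = (0110011001100110011001100110011)·(1011000110001010110000011011001) mod 2 = 0+0+1+0+0+0+0+0+0+0+0+0+0+0+1+0+0+1+0+0+0+0+0+0+0+0+1+0+0+0+1 mod 2 = 1
  s[2] = (0001111000011110000111100001111)·(1011000110001010110000011011001) mod 2 = 0+0+0+1+0+0+0+0+0+0+0+0+1+0+1+0+0+0+0+0+0+0+0+0+0+0+0+1+0+0+1 mod 2 = 1
  s[3] = (0000000111111110000000011111111)·(1011000110001010110000011011001) mod 2 = 0+0+0+0+0+0+0+1+1+0+0+0+1+0+1+0+0+0+0+0+0+0+0+1+1+0+1+1+0+0+1 mod 2 = 1
  s[4] = (0000000000000001111111111111111)·(1011000110001010110000011011001) mod 2 = 0+0+0+0+0+0+0+0+0+0+0+0+0+0+0+0+1+1+0+0+0+0+0+1+1+0+1+1+0+0+1 mod 2 = 1
Syndrome = 11111
Column i of H is the binary representation of i, so the syndrome is the binary index of the flipped bit.
Read s = 11111 with s[0] as LSB: 1·2^0 + 1·2^1 + 1·2^2 + 1·2^3 + 1·2^4 = 31.
Error is at bit position 31.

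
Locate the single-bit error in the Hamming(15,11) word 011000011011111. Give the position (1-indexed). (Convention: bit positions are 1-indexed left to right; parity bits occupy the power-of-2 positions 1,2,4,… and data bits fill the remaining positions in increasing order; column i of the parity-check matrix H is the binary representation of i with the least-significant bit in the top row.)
Syndrome s = H · r^T (mod 2), r = 011000011011111:
  s[0] = (101010101010101)·(011000011011111) mod 2 = 0+0+1+0+0+0+0+0+1+0+1+0+1+0+1 mod 2 = 1
  s[1] = (011001100110011)·(011000011011111) mod 2 = 0+1+1+0+0+0+0+0+0+0+1+0+0+1+1 mod 2 = 1
  s[2] = (000111100001111)·(011000011011111) mod 2 = 0+0+0+0+0+0+0+0+0+0+0+1+1+1+1 mod 2 = 0
  s[3] = (000000011111111)·(011000011011111) mod 2 = 0+0+0+0+0+0+0+1+1+0+1+1+1+1+1 mod 2 = 1
Syndrome = 1101
Column i of H is the binary representation of i, so the syndrome is the binary index of the flipped bit.
Read s = 1101 with s[0] as LSB: 1·2^0 + 1·2^1 + 0·2^2 + 1·2^3 = 11.
Error is at bit position 11.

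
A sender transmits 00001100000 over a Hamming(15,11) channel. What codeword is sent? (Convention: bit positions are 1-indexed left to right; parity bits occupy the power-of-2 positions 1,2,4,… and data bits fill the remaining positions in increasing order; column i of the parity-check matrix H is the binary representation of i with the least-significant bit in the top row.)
Codeword c = d · G (mod 2), d = 00001100000:
  c[0] = d·G[:,0] = (00001100000)·(11011010101) mod 2 = 0+0+0+0+1+0+0+0+0+0+0 mod 2 = 1
  c[1] = d·G[:,1] = (00001100000)·(10110110011) mod 2 = 0+0+0+0+0+1+0+0+0+0+0 mod 2 = 1
  c[2] = d·G[:,2] = (00001100000)·(10000000000) mod 2 = 0+0+0+0+0+0+0+0+0+0+0 mod 2 = 0
  c[3] = d·G[:,3] = (00001100000)·(01110001111) mod 2 = 0+0+0+0+0+0+0+0+0+0+0 mod 2 = 0
  c[4] = d·G[:,4] = (00001100000)·(01000000000) mod 2 = 0+0+0+0+0+0+0+0+0+0+0 mod 2 = 0
  c[5] = d·G[:,5] = (00001100000)·(00100000000) mod 2 = 0+0+0+0+0+0+0+0+0+0+0 mod 2 = 0
  c[6] = d·G[:,6] = (00001100000)·(00010000000) mod 2 = 0+0+0+0+0+0+0+0+0+0+0 mod 2 = 0
  c[7] = d·G[:,7] = (00001100000)·(00001111111) mod 2 = 0+0+0+0+1+1+0+0+0+0+0 mod 2 = 0
  c[8] = d·G[:,8] = (00001100000)·(00001000000) mod 2 = 0+0+0+0+1+0+0+0+0+0+0 mod 2 = 1
  c[9] = d·G[:,9] = (00001100000)·(00000100000) mod 2 = 0+0+0+0+0+1+0+0+0+0+0 mod 2 = 1
  c[10] = d·G[:,10] = (00001100000)·(00000010000) mod 2 = 0+0+0+0+0+0+0+0+0+0+0 mod 2 = 0
  c[11] = d·G[:,11] = (00001100000)·(00000001000) mod 2 = 0+0+0+0+0+0+0+0+0+0+0 mod 2 = 0
  c[12] = d·G[:,12] = (00001100000)·(00000000100) mod 2 = 0+0+0+0+0+0+0+0+0+0+0 mod 2 = 0
  c[13] = d·G[:,13] = (00001100000)·(00000000010) mod 2 = 0+0+0+0+0+0+0+0+0+0+0 mod 2 = 0
  c[14] = d·G[:,14] = (00001100000)·(00000000001) mod 2 = 0+0+0+0+0+0+0+0+0+0+0 mod 2 = 0
Codeword = 110000001100000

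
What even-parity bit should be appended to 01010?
Sum of data bits: 0+1+0+1+0 = 2.
2 mod 2 = 0, so parity bit = 0.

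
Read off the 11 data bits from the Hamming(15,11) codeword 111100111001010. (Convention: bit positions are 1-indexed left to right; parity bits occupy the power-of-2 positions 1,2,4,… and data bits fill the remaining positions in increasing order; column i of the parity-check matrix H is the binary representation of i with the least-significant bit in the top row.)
Parity bits occupy power-of-2 positions; data bits are at positions {3,5,6,7,9,10,11,12,13,14,15} (1-indexed).
Extract: c[3]=1 c[5]=0 c[6]=0 c[7]=1 c[9]=1 c[10]=0 c[11]=0 c[12]=1 c[13]=0 c[14]=1 c[15]=0
Data = 10011001010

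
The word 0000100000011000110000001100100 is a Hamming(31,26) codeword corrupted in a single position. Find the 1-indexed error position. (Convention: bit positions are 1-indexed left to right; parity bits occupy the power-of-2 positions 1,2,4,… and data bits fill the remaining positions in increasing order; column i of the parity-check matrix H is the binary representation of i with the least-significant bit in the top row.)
Syndrome s = H · r^T (mod 2), r = 0000100000011000110000001100100:
  s[0] = (1010101010101010101010101010101)·(0000100000011000110000001100100) mod 2 = 0+0+0+0+1+0+0+0+0+0+0+0+1+0+0+0+1+0+0+0+0+0+0+0+1+0+0+0+1+0+0 mod 2 = 1
  s[1] = (0110011001100110011001100110011)·(0000100000011000110000001100100) mod 2 = 0+0+0+0+0+0+0+0+0+0+0+0+0+0+0+0+0+1+0+0+0+0+0+0+0+1+0+0+0+0+0 mod 2 = 0
  s[2] = (0001111000011110000111100001111)·(0000100000011000110000001100100) mod 2 = 0+0+0+0+1+0+0+0+0+0+0+1+1+0+0+0+0+0+0+0+0+0+0+0+0+0+0+0+1+0+0 mod 2 = 0
  s[3] = (0000000111111110000000011111111)·(0000100000011000110000001100100) mod 2 = 0+0+0+0+0+0+0+0+0+0+0+1+1+0+0+0+0+0+0+0+0+0+0+0+1+1+0+0+1+0+0 mod 2 = 1
  s[4] = (0000000000000001111111111111111)·(0000100000011000110000001100100) mod 2 = 0+0+0+0+0+0+0+0+0+0+0+0+0+0+0+0+1+1+0+0+0+0+0+0+1+1+0+0+1+0+0 mod 2 = 1
Syndrome = 10011
Column i of H is the binary representation of i, so the syndrome is the binary index of the flipped bit.
Read s = 10011 with s[0] as LSB: 1·2^0 + 0·2^1 + 0·2^2 + 1·2^3 + 1·2^4 = 25.
Error is at bit position 25.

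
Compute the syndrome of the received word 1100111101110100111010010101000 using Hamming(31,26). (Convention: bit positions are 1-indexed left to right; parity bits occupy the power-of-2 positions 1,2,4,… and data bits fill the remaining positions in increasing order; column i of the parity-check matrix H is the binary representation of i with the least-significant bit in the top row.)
Syndrome s = H · r^T (mod 2), r = 1100111101110100111010010101000:
  s[0] = (1010101010101010101010101010101)·(1100111101110100111010010101000) mod 2 = 1+0+0+0+1+0+1+0+0+0+1+0+0+0+0+0+1+0+1+0+1+0+0+0+0+0+0+0+0+0+0 mod 2 = 1
  s[1] = (0110011001100110011001100110011)·(1100111101110100111010010101000) mod 2 = 0+1+0+0+0+1+1+0+0+1+1+0+0+1+0+0+0+1+1+0+0+0+0+0+0+1+0+0+0+0+0 mod 2 = 1
  s[2] = (0001111000011110000111100001111)·(1100111101110100111010010101000) mod 2 = 0+0+0+0+1+1+1+0+0+0+0+1+0+1+0+0+0+0+0+0+1+0+0+0+0+0+0+1+0+0+0 mod 2 = 1
  s[3] = (0000000111111110000000011111111)·(1100111101110100111010010101000) mod 2 = 0+0+0+0+0+0+0+1+0+1+1+1+0+1+0+0+0+0+0+0+0+0+0+1+0+1+0+1+0+0+0 mod 2 = 0
  s[4] = (0000000000000001111111111111111)·(1100111101110100111010010101000) mod 2 = 0+0+0+0+0+0+0+0+0+0+0+0+0+0+0+0+1+1+1+0+1+0+0+1+0+1+0+1+0+0+0 mod 2 = 1
Syndrome = 11101
Non-zero syndrome: error at position 23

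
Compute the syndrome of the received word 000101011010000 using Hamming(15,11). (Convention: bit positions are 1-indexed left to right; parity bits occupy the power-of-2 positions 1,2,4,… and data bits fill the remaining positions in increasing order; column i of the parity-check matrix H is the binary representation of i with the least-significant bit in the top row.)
Syndrome s = H · r^T (mod 2), r = 000101011010000:
  s[0] = (101010101010101)·(000101011010000) mod 2 = 0+0+0+0+0+0+0+0+1+0+1+0+0+0+0 mod 2 = 0
  s[1] = (011001100110011)·(000101011010000) mod 2 = 0+0+0+0+0+1+0+0+0+0+1+0+0+0+0 mod 2 = 0
  s[2] = (000111100001111)·(000101011010000) mod 2 = 0+0+0+1+0+1+0+0+0+0+0+0+0+0+0 mod 2 = 0
  s[3] = (000000011111111)·(000101011010000) mod 2 = 0+0+0+0+0+0+0+1+1+0+1+0+0+0+0 mod 2 = 1
Syndrome = 0001
Non-zero syndrome: error at position 8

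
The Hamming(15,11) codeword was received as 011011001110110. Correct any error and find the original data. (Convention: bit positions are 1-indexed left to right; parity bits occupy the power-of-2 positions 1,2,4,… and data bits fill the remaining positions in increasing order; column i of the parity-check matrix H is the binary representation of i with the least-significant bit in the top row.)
Syndrome s = H · r^T (mod 2), r = 011011001110110:
  s[0] = (101010101010101)·(011011001110110) mod 2 = 0+0+1+0+1+0+0+0+1+0+1+0+1+0+0 mod 2 = 1
  s[1] = (011001100110011)·(011011001110110) mod 2 = 0+1+1+0+0+1+0+0+0+1+1+0+0+1+0 mod 2 = 0
  s[2] = (000111100001111)·(011011001110110) mod 2 = 0+0+0+0+1+1+0+0+0+0+0+0+1+1+0 mod 2 = 0
  s[3] = (000000011111111)·(011011001110110) mod 2 = 0+0+0+0+0+0+0+0+1+1+1+0+1+1+0 mod 2 = 1
Syndrome = 1001
Column 9 of H equals this syndrome → error at bit 9 (1-indexed).
Flip bit 9: 011011001110110 → 011011000110110
Extract data bits at positions {3,5,6,7,9,10,11,12,13,14,15}: 11100110110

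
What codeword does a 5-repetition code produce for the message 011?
Repeat each bit 5× and concatenate:
0→00000  1→11111  1→11111
Codeword = 000001111111111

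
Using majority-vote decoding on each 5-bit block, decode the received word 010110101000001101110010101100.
Split into 5-bit blocks and majority-vote each:
  block 1 = 01011: 3 ones, 2 zeros → 1
  block 2 = 01010: 2 ones, 3 zeros → 0
  block 3 = 00001: 1 ones, 4 zeros → 0
  block 4 = 10111: 4 ones, 1 zeros → 1
  block 5 = 00101: 2 ones, 3 zeros → 0
  block 6 = 01100: 2 ones, 3 zeros → 0
Decoded = 100100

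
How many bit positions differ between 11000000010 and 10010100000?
XOR = 01010100010, count of 1s = 4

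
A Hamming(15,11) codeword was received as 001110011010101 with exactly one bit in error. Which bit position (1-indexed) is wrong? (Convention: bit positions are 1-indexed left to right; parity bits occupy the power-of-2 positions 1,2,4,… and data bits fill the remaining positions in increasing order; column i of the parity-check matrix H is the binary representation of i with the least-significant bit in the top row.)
Syndrome s = H · r^T (mod 2), r = 001110011010101:
  s[0] = (101010101010101)·(001110011010101) mod 2 = 0+0+1+0+1+0+0+0+1+0+1+0+1+0+1 mod 2 = 0
  s[1] = (011001100110011)·(001110011010101) mod 2 = 0+0+1+0+0+0+0+0+0+0+1+0+0+0+1 mod 2 = 1
  s[2] = (000111100001111)·(001110011010101) mod 2 = 0+0+0+1+1+0+0+0+0+0+0+0+1+0+1 mod 2 = 0
  s[3] = (000000011111111)·(001110011010101) mod 2 = 0+0+0+0+0+0+0+1+1+0+1+0+1+0+1 mod 2 = 1
Syndrome = 0101
Column i of H is the binary representation of i, so the syndrome is the binary index of the flipped bit.
Read s = 0101 with s[0] as LSB: 0·2^0 + 1·2^1 + 0·2^2 + 1·2^3 = 10.
Error is at bit position 10.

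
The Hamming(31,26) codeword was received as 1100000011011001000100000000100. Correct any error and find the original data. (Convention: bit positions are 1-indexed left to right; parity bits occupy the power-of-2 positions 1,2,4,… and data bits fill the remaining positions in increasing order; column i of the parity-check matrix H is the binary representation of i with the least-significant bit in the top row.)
Syndrome s = H · r^T (mod 2), r = 1100000011011001000100000000100:
  s[0] = (1010101010101010101010101010101)·(1100000011011001000100000000100) mod 2 = 1+0+0+0+0+0+0+0+1+0+0+0+1+0+0+0+0+0+0+0+0+0+0+0+0+0+0+0+1+0+0 mod 2 = 0
  s[1] = (0110011001100110011001100110011)·(1100000011011001000100000000100) mod 2 = 0+1+0+0+0+0+0+0+0+1+0+0+0+0+0+0+0+0+0+0+0+0+0+0+0+0+0+0+0+0+0 mod 2 = 0
  s[2] = (0001111000011110000111100001111)·(1100000011011001000100000000100) mod 2 = 0+0+0+0+0+0+0+0+0+0+0+1+1+0+0+0+0+0+0+1+0+0+0+0+0+0+0+0+1+0+0 mod 2 = 0
  s[3] = (0000000111111110000000011111111)·(1100000011011001000100000000100) mod 2 = 0+0+0+0+0+0+0+0+1+1+0+1+1+0+0+0+0+0+0+0+0+0+0+0+0+0+0+0+1+0+0 mod 2 = 1
  s[4] = (0000000000000001111111111111111)·(1100000011011001000100000000100) mod 2 = 0+0+0+0+0+0+0+0+0+0+0+0+0+0+0+1+0+0+0+1+0+0+0+0+0+0+0+0+1+0+0 mod 2 = 1
Syndrome = 00011
Column 24 of H equals this syndrome → error at bit 24 (1-indexed).
Flip bit 24: 1100000011011001000100000000100 → 1100000011011001000100010000100
Extract data bits at positions {3,5,6,7,9,10,11,12,13,14,15,17,18,19,20,21,22,23,24,25,26,27,28,29,30,31}: 00001101100000100010000100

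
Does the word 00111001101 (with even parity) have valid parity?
Sum of all bits: 0+0+1+1+1+0+0+1+1+0+1 = 6; 6 mod 2 = 0. Result is 0 → valid parity.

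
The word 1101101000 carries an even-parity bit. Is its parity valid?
Sum of all bits: 1+1+0+1+1+0+1+0+0+0 = 5; 5 mod 2 = 1. Result is 1 → parity error detected.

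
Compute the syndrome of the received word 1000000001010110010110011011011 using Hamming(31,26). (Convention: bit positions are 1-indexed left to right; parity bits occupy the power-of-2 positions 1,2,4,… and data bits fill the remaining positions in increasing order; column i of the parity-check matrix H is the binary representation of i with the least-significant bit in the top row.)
Syndrome s = H · r^T (mod 2), r = 1000000001010110010110011011011:
  s[0] = (1010101010101010101010101010101)·(1000000001010110010110011011011) mod 2 = 1+0+0+0+0+0+0+0+0+0+0+0+0+0+1+0+0+0+0+0+1+0+0+0+1+0+1+0+0+0+1 mod 2 = 0
  s[1] = (0110011001100110011001100110011)·(1000000001010110010110011011011) mod 2 = 0+0+0+0+0+0+0+0+0+1+0+0+0+1+1+0+0+1+0+0+0+0+0+0+0+0+1+0+0+1+1 mod 2 = 1
  s[2] = (0001111000011110000111100001111)·(1000000001010110010110011011011) mod 2 = 0+0+0+0+0+0+0+0+0+0+0+1+0+1+1+0+0+0+0+1+1+0+0+0+0+0+0+1+0+1+1 mod 2 = 0
  s[3] = (0000000111111110000000011111111)·(1000000001010110010110011011011) mod 2 = 0+0+0+0+0+0+0+0+0+1+0+1+0+1+1+0+0+0+0+0+0+0+0+1+1+0+1+1+0+1+1 mod 2 = 0
  s[4] = (0000000000000001111111111111111)·(1000000001010110010110011011011) mod 2 = 0+0+0+0+0+0+0+0+0+0+0+0+0+0+0+0+0+1+0+1+1+0+0+1+1+0+1+1+0+1+1 mod 2 = 1
Syndrome = 01001
Non-zero syndrome: error at position 18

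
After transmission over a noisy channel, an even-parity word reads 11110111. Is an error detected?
Sum of received bits: 1+1+1+1+0+1+1+1 = 7; 7 mod 2 = 1. Result is 1 ≠ 0 → error detected.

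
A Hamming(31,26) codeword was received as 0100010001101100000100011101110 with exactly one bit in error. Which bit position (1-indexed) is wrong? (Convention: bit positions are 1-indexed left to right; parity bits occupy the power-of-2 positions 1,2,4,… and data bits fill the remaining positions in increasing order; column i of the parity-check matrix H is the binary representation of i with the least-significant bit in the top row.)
Syndrome s = H · r^T (mod 2), r = 0100010001101100000100011101110:
  s[0] = (1010101010101010101010101010101)·(0100010001101100000100011101110) mod 2 = 0+0+0+0+0+0+0+0+0+0+1+0+1+0+0+0+0+0+0+0+0+0+0+0+1+0+0+0+1+0+0 mod 2 = 0
  s[1] = (0110011001100110011001100110011)·(0100010001101100000100011101110) mod 2 = 0+1+0+0+0+1+0+0+0+1+1+0+0+1+0+0+0+0+0+0+0+0+0+0+0+1+0+0+0+1+0 mod 2 = 1
  s[2] = (0001111000011110000111100001111)·(0100010001101100000100011101110) mod 2 = 0+0+0+0+0+1+0+0+0+0+0+0+1+1+0+0+0+0+0+1+0+0+0+0+0+0+0+1+1+1+0 mod 2 = 1
  s[3] = (0000000111111110000000011111111)·(0100010001101100000100011101110) mod 2 = 0+0+0+0+0+0+0+0+0+1+1+0+1+1+0+0+0+0+0+0+0+0+0+1+1+1+0+1+1+1+0 mod 2 = 0
  s[4] = (0000000000000001111111111111111)·(0100010001101100000100011101110) mod 2 = 0+0+0+0+0+0+0+0+0+0+0+0+0+0+0+0+0+0+0+1+0+0+0+1+1+1+0+1+1+1+0 mod 2 = 1
Syndrome = 01101
Column i of H is the binary representation of i, so the syndrome is the binary index of the flipped bit.
Read s = 01101 with s[0] as LSB: 0·2^0 + 1·2^1 + 1·2^2 + 0·2^3 + 1·2^4 = 22.
Error is at bit position 22.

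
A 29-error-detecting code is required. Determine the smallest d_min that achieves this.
Detecting e errors requires d_min ≥ e + 1 = 29 + 1 = 30.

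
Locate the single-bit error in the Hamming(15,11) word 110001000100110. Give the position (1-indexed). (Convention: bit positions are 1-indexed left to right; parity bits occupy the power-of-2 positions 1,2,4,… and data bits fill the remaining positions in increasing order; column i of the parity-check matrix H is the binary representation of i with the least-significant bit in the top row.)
Syndrome s = H · r^T (mod 2), r = 110001000100110:
  s[0] = (101010101010101)·(110001000100110) mod 2 = 1+0+0+0+0+0+0+0+0+0+0+0+1+0+0 mod 2 = 0
  s[1] = (011001100110011)·(110001000100110) mod 2 = 0+1+0+0+0+1+0+0+0+1+0+0+0+1+0 mod 2 = 0
  s[2] = (000111100001111)·(110001000100110) mod 2 = 0+0+0+0+0+1+0+0+0+0+0+0+1+1+0 mod 2 = 1
  s[3] = (000000011111111)·(110001000100110) mod 2 = 0+0+0+0+0+0+0+0+0+1+0+0+1+1+0 mod 2 = 1
Syndrome = 0011
Column i of H is the binary representation of i, so the syndrome is the binary index of the flipped bit.
Read s = 0011 with s[0] as LSB: 0·2^0 + 0·2^1 + 1·2^2 + 1·2^3 = 12.
Error is at bit position 12.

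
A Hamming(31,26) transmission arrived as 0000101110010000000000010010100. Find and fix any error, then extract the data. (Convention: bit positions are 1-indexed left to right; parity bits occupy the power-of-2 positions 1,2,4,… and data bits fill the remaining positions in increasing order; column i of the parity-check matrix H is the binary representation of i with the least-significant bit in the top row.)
Syndrome s = H · r^T (mod 2), r = 0000101110010000000000010010100:
  s[0] = (1010101010101010101010101010101)·(0000101110010000000000010010100) mod 2 = 0+0+0+0+1+0+1+0+1+0+0+0+0+0+0+0+0+0+0+0+0+0+0+0+0+0+1+0+1+0+0 mod 2 = 1
  s[1] = (0110011001100110011001100110011)·(0000101110010000000000010010100) mod 2 = 0+0+0+0+0+0+1+0+0+0+0+0+0+0+0+0+0+0+0+0+0+0+0+0+0+0+1+0+0+0+0 mod 2 = 0
  s[2] = (0001111000011110000111100001111)·(0000101110010000000000010010100) mod 2 = 0+0+0+0+1+0+1+0+0+0+0+1+0+0+0+0+0+0+0+0+0+0+0+0+0+0+0+0+1+0+0 mod 2 = 0
  s[3] = (0000000111111110000000011111111)·(0000101110010000000000010010100) mod 2 = 0+0+0+0+0+0+0+1+1+0+0+1+0+0+0+0+0+0+0+0+0+0+0+1+0+0+1+0+1+0+0 mod 2 = 0
  s[4] = (0000000000000001111111111111111)·(0000101110010000000000010010100) mod 2 = 0+0+0+0+0+0+0+0+0+0+0+0+0+0+0+0+0+0+0+0+0+0+0+1+0+0+1+0+1+0+0 mod 2 = 1
Syndrome = 10001
Column 17 of H equals this syndrome → error at bit 17 (1-indexed).
Flip bit 17: 0000101110010000000000010010100 → 0000101110010000100000010010100
Extract data bits at positions {3,5,6,7,9,10,11,12,13,14,15,17,18,19,20,21,22,23,24,25,26,27,28,29,30,31}: 01011001000100000010010100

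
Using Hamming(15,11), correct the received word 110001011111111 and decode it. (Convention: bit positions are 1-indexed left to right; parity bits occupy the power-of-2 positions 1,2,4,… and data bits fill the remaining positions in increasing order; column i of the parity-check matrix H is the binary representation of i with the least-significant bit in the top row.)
Syndrome s = H · r^T (mod 2), r = 110001011111111:
  s[0] = (101010101010101)·(110001011111111) mod 2 = 1+0+0+0+0+0+0+0+1+0+1+0+1+0+1 mod 2 = 1
  s[1] = (011001100110011)·(110001011111111) mod 2 = 0+1+0+0+0+1+0+0+0+1+1+0+0+1+1 mod 2 = 0
  s[2] = (000111100001111)·(110001011111111) mod 2 = 0+0+0+0+0+1+0+0+0+0+0+1+1+1+1 mod 2 = 1
  s[3] = (000000011111111)·(110001011111111) mod 2 = 0+0+0+0+0+0+0+1+1+1+1+1+1+1+1 mod 2 = 0
Syndrome = 1010
Column 5 of H equals this syndrome → error at bit 5 (1-indexed).
Flip bit 5: 110001011111111 → 110011011111111
Extract data bits at positions {3,5,6,7,9,10,11,12,13,14,15}: 01101111111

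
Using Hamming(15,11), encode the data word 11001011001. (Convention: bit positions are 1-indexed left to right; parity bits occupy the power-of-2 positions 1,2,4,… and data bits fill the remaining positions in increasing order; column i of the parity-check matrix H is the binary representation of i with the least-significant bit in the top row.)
Codeword c = d · G (mod 2), d = 11001011001:
  c[0] = d·G[:,0] = (11001011001)·(11011010101) mod 2 = 1+1+0+0+1+0+1+0+0+0+1 mod 2 = 1
  c[1] = d·G[:,1] = (11001011001)·(10110110011) mod 2 = 1+0+0+0+0+0+1+0+0+0+1 mod 2 = 1
  c[2] = d·G[:,2] = (11001011001)·(10000000000) mod 2 = 1+0+0+0+0+0+0+0+0+0+0 mod 2 = 1
  c[3] = d·G[:,3] = (11001011001)·(01110001111) mod 2 = 0+1+0+0+0+0+0+1+0+0+1 mod 2 = 1
  c[4] = d·G[:,4] = (11001011001)·(01000000000) mod 2 = 0+1+0+0+0+0+0+0+0+0+0 mod 2 = 1
  c[5] = d·G[:,5] = (11001011001)·(00100000000) mod 2 = 0+0+0+0+0+0+0+0+0+0+0 mod 2 = 0
  c[6] = d·G[:,6] = (11001011001)·(00010000000) mod 2 = 0+0+0+0+0+0+0+0+0+0+0 mod 2 = 0
  c[7] = d·G[:,7] = (11001011001)·(00001111111) mod 2 = 0+0+0+0+1+0+1+1+0+0+1 mod 2 = 0
  c[8] = d·G[:,8] = (11001011001)·(00001000000) mod 2 = 0+0+0+0+1+0+0+0+0+0+0 mod 2 = 1
  c[9] = d·G[:,9] = (11001011001)·(00000100000) mod 2 = 0+0+0+0+0+0+0+0+0+0+0 mod 2 = 0
  c[10] = d·G[:,10] = (11001011001)·(00000010000) mod 2 = 0+0+0+0+0+0+1+0+0+0+0 mod 2 = 1
  c[11] = d·G[:,11] = (11001011001)·(00000001000) mod 2 = 0+0+0+0+0+0+0+1+0+0+0 mod 2 = 1
  c[12] = d·G[:,12] = (11001011001)·(00000000100) mod 2 = 0+0+0+0+0+0+0+0+0+0+0 mod 2 = 0
  c[13] = d·G[:,13] = (11001011001)·(00000000010) mod 2 = 0+0+0+0+0+0+0+0+0+0+0 mod 2 = 0
  c[14] = d·G[:,14] = (11001011001)·(00000000001) mod 2 = 0+0+0+0+0+0+0+0+0+0+1 mod 2 = 1
Codeword = 111110001011001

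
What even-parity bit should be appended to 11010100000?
Sum of data bits: 1+1+0+1+0+1+0+0+0+0+0 = 4.
4 mod 2 = 0, so parity bit = 0.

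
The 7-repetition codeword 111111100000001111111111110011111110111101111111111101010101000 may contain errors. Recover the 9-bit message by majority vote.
Split into 7-bit blocks and majority-vote each:
  block 1 = 1111111: 7 ones, 0 zeros → 1
  block 2 = 0000000: 0 ones, 7 zeros → 0
  block 3 = 1111111: 7 ones, 0 zeros → 1
  block 4 = 1111100: 5 ones, 2 zeros → 1
  block 5 = 1111111: 7 ones, 0 zeros → 1
  block 6 = 0111101: 5 ones, 2 zeros → 1
  block 7 = 1111111: 7 ones, 0 zeros → 1
  block 8 = 1110101: 5 ones, 2 zeros → 1
  block 9 = 0101000: 2 ones, 5 zeros → 0
Decoded = 101111110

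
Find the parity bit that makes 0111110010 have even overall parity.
Sum of data bits: 0+1+1+1+1+1+0+0+1+0 = 6.
6 mod 2 = 0, so parity bit = 0.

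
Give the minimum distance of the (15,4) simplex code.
d_min = 8 (every nonzero codeword of the simplex code S_4 has weight 2^(r−1) = 8).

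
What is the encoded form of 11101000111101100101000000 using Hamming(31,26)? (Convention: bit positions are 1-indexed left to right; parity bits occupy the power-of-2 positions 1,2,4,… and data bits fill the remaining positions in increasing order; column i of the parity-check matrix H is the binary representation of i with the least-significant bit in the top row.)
Codeword c = d · G (mod 2), d = 11101000111101100101000000:
  c[0] = d·G[:,0] = (11101000111101100101000000)·(11011010101101010101010101) mod 2 = 1+1+0+0+1+0+0+0+1+0+1+1+0+1+0+0+0+1+0+1+0+0+0+0+0+0 mod 2 = 1
  c[1] = d·G[:,1] = (11101000111101100101000000)·(10110110011011001100110011) mod 2 = 1+0+1+0+0+0+0+0+0+1+1+0+0+1+0+0+0+1+0+0+0+0+0+0+0+0 mod 2 = 0
  c[2] = d·G[:,2] = (11101000111101100101000000)·(10000000000000000000000000) mod 2 = 1+0+0+0+0+0+0+0+0+0+0+0+0+0+0+0+0+0+0+0+0+0+0+0+0+0 mod 2 = 1
  c[3] = d·G[:,3] = (11101000111101100101000000)·(01110001111000111100001111) mod 2 = 0+1+1+0+0+0+0+0+1+1+1+0+0+0+1+0+0+1+0+0+0+0+0+0+0+0 mod 2 = 1
  c[4] = d·G[:,4] = (11101000111101100101000000)·(01000000000000000000000000) mod 2 = 0+1+0+0+0+0+0+0+0+0+0+0+0+0+0+0+0+0+0+0+0+0+0+0+0+0 mod 2 = 1
  c[5] = d·G[:,5] = (11101000111101100101000000)·(00100000000000000000000000) mod 2 = 0+0+1+0+0+0+0+0+0+0+0+0+0+0+0+0+0+0+0+0+0+0+0+0+0+0 mod 2 = 1
  c[6] = d·G[:,6] = (11101000111101100101000000)·(00010000000000000000000000) mod 2 = 0+0+0+0+0+0+0+0+0+0+0+0+0+0+0+0+0+0+0+0+0+0+0+0+0+0 mod 2 = 0
  c[7] = d·G[:,7] = (11101000111101100101000000)·(00001111111000000011111111) mod 2 = 0+0+0+0+1+0+0+0+1+1+1+0+0+0+0+0+0+0+0+1+0+0+0+0+0+0 mod 2 = 1
  c[8] = d·G[:,8] = (11101000111101100101000000)·(00001000000000000000000000) mod 2 = 0+0+0+0+1+0+0+0+0+0+0+0+0+0+0+0+0+0+0+0+0+0+0+0+0+0 mod 2 = 1
  c[9] = d·G[:,9] = (11101000111101100101000000)·(00000100000000000000000000) mod 2 = 0+0+0+0+0+0+0+0+0+0+0+0+0+0+0+0+0+0+0+0+0+0+0+0+0+0 mod 2 = 0
  c[10] = d·G[:,10] = (11101000111101100101000000)·(00000010000000000000000000) mod 2 = 0+0+0+0+0+0+0+0+0+0+0+0+0+0+0+0+0+0+0+0+0+0+0+0+0+0 mod 2 = 0
  c[11] = d·G[:,11] = (11101000111101100101000000)·(00000001000000000000000000) mod 2 = 0+0+0+0+0+0+0+0+0+0+0+0+0+0+0+0+0+0+0+0+0+0+0+0+0+0 mod 2 = 0
  c[12] = d·G[:,12] = (11101000111101100101000000)·(00000000100000000000000000) mod 2 = 0+0+0+0+0+0+0+0+1+0+0+0+0+0+0+0+0+0+0+0+0+0+0+0+0+0 mod 2 = 1
  c[13] = d·G[:,13] = (11101000111101100101000000)·(00000000010000000000000000) mod 2 = 0+0+0+0+0+0+0+0+0+1+0+0+0+0+0+0+0+0+0+0+0+0+0+0+0+0 mod 2 = 1
  c[14] = d·G[:,14] = (11101000111101100101000000)·(00000000001000000000000000) mod 2 = 0+0+0+0+0+0+0+0+0+0+1+0+0+0+0+0+0+0+0+0+0+0+0+0+0+0 mod 2 = 1
  c[15] = d·G[:,15] = (11101000111101100101000000)·(00000000000111111111111111) mod 2 = 0+0+0+0+0+0+0+0+0+0+0+1+0+1+1+0+0+1+0+1+0+0+0+0+0+0 mod 2 = 1
  c[16] = d·G[:,16] = (11101000111101100101000000)·(00000000000100000000000000) mod 2 = 0+0+0+0+0+0+0+0+0+0+0+1+0+0+0+0+0+0+0+0+0+0+0+0+0+0 mod 2 = 1
  c[17] = d·G[:,17] = (11101000111101100101000000)·(00000000000010000000000000) mod 2 = 0+0+0+0+0+0+0+0+0+0+0+0+0+0+0+0+0+0+0+0+0+0+0+0+0+0 mod 2 = 0
  c[18] = d·G[:,18] = (11101000111101100101000000)·(00000000000001000000000000) mod 2 = 0+0+0+0+0+0+0+0+0+0+0+0+0+1+0+0+0+0+0+0+0+0+0+0+0+0 mod 2 = 1
  c[19] = d·G[:,19] = (11101000111101100101000000)·(00000000000000100000000000) mod 2 = 0+0+0+0+0+0+0+0+0+0+0+0+0+0+1+0+0+0+0+0+0+0+0+0+0+0 mod 2 = 1
  c[20] = d·G[:,20] = (11101000111101100101000000)·(00000000000000010000000000) mod 2 = 0+0+0+0+0+0+0+0+0+0+0+0+0+0+0+0+0+0+0+0+0+0+0+0+0+0 mod 2 = 0
  c[21] = d·G[:,21] = (11101000111101100101000000)·(00000000000000001000000000) mod 2 = 0+0+0+0+0+0+0+0+0+0+0+0+0+0+0+0+0+0+0+0+0+0+0+0+0+0 mod 2 = 0
  c[22] = d·G[:,22] = (11101000111101100101000000)·(00000000000000000100000000) mod 2 = 0+0+0+0+0+0+0+0+0+0+0+0+0+0+0+0+0+1+0+0+0+0+0+0+0+0 mod 2 = 1
  c[23] = d·G[:,23] = (11101000111101100101000000)·(00000000000000000010000000) mod 2 = 0+0+0+0+0+0+0+0+0+0+0+0+0+0+0+0+0+0+0+0+0+0+0+0+0+0 mod 2 = 0
  c[24] = d·G[:,24] = (11101000111101100101000000)·(00000000000000000001000000) mod 2 = 0+0+0+0+0+0+0+0+0+0+0+0+0+0+0+0+0+0+0+1+0+0+0+0+0+0 mod 2 = 1
  c[25] = d·G[:,25] = (11101000111101100101000000)·(00000000000000000000100000) mod 2 = 0+0+0+0+0+0+0+0+0+0+0+0+0+0+0+0+0+0+0+0+0+0+0+0+0+0 mod 2 = 0
  c[26] = d·G[:,26] = (11101000111101100101000000)·(00000000000000000000010000) mod 2 = 0+0+0+0+0+0+0+0+0+0+0+0+0+0+0+0+0+0+0+0+0+0+0+0+0+0 mod 2 = 0
  c[27] = d·G[:,27] = (11101000111101100101000000)·(00000000000000000000001000) mod 2 = 0+0+0+0+0+0+0+0+0+0+0+0+0+0+0+0+0+0+0+0+0+0+0+0+0+0 mod 2 = 0
  c[28] = d·G[:,28] = (11101000111101100101000000)·(00000000000000000000000100) mod 2 = 0+0+0+0+0+0+0+0+0+0+0+0+0+0+0+0+0+0+0+0+0+0+0+0+0+0 mod 2 = 0
  c[29] = d·G[:,29] = (11101000111101100101000000)·(00000000000000000000000010) mod 2 = 0+0+0+0+0+0+0+0+0+0+0+0+0+0+0+0+0+0+0+0+0+0+0+0+0+0 mod 2 = 0
  c[30] = d·G[:,30] = (11101000111101100101000000)·(00000000000000000000000001) mod 2 = 0+0+0+0+0+0+0+0+0+0+0+0+0+0+0+0+0+0+0+0+0+0+0+0+0+0 mod 2 = 0
Codeword = 1011110110001111101100101000000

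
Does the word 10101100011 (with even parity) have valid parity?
Sum of all bits: 1+0+1+0+1+1+0+0+0+1+1 = 6; 6 mod 2 = 0. Result is 0 → valid parity.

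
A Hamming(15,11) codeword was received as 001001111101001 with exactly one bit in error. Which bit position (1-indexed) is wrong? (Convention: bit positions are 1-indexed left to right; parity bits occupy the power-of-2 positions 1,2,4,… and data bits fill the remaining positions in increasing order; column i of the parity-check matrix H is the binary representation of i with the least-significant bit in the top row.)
Syndrome s = H · r^T (mod 2), r = 001001111101001:
  s[0] = (101010101010101)·(001001111101001) mod 2 = 0+0+1+0+0+0+1+0+1+0+0+0+0+0+1 mod 2 = 0
  s[1] = (011001100110011)·(001001111101001) mod 2 = 0+0+1+0+0+1+1+0+0+1+0+0+0+0+1 mod 2 = 1
  s[2] = (000111100001111)·(001001111101001) mod 2 = 0+0+0+0+0+1+1+0+0+0+0+1+0+0+1 mod 2 = 0
  s[3] = (000000011111111)·(001001111101001) mod 2 = 0+0+0+0+0+0+0+1+1+1+0+1+0+0+1 mod 2 = 1
Syndrome = 0101
Column i of H is the binary representation of i, so the syndrome is the binary index of the flipped bit.
Read s = 0101 with s[0] as LSB: 0·2^0 + 1·2^1 + 0·2^2 + 1·2^3 = 10.
Error is at bit position 10.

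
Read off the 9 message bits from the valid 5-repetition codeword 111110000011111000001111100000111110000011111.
Split into 5-bit blocks: 11111 00000 11111 00000 11111 00000 11111 00000 11111
Data = 101010101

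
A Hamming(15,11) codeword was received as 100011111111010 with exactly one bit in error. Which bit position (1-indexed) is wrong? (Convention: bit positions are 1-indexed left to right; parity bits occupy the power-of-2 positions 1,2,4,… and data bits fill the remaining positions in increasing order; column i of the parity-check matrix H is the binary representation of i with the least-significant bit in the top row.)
Syndrome s = H · r^T (mod 2), r = 100011111111010:
  s[0] = (101010101010101)·(100011111111010) mod 2 = 1+0+0+0+1+0+1+0+1+0+1+0+0+0+0 mod 2 = 1
  s[1] = (011001100110011)·(100011111111010) mod 2 = 0+0+0+0+0+1+1+0+0+1+1+0+0+1+0 mod 2 = 1
  s[2] = (000111100001111)·(100011111111010) mod 2 = 0+0+0+0+1+1+1+0+0+0+0+1+0+1+0 mod 2 = 1
  s[3] = (000000011111111)·(100011111111010) mod 2 = 0+0+0+0+0+0+0+1+1+1+1+1+0+1+0 mod 2 = 0
Syndrome = 1110
Column i of H is the binary representation of i, so the syndrome is the binary index of the flipped bit.
Read s = 1110 with s[0] as LSB: 1·2^0 + 1·2^1 + 1·2^2 + 0·2^3 = 7.
Error is at bit position 7.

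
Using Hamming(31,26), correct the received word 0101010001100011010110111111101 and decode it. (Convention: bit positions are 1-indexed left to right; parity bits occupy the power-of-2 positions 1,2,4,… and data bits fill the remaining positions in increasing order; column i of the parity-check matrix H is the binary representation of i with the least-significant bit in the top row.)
Syndrome s = H · r^T (mod 2), r = 0101010001100011010110111111101:
  s[0] = (1010101010101010101010101010101)·(0101010001100011010110111111101) mod 2 = 0+0+0+0+0+0+0+0+0+0+1+0+0+0+1+0+0+0+0+0+1+0+1+0+1+0+1+0+1+0+1 mod 2 = 0
  s[1] = (0110011001100110011001100110011)·(0101010001100011010110111111101) mod 2 = 0+1+0+0+0+1+0+0+0+1+1+0+0+0+1+0+0+1+0+0+0+0+1+0+0+1+1+0+0+0+1 mod 2 = 0
  s[2] = (0001111000011110000111100001111)·(0101010001100011010110111111101) mod 2 = 0+0+0+1+0+1+0+0+0+0+0+0+0+0+1+0+0+0+0+1+1+0+1+0+0+0+0+1+1+0+1 mod 2 = 1
  s[3] = (0000000111111110000000011111111)·(0101010001100011010110111111101) mod 2 = 0+0+0+0+0+0+0+0+0+1+1+0+0+0+1+0+0+0+0+0+0+0+0+1+1+1+1+1+1+0+1 mod 2 = 0
  s[4] = (0000000000000001111111111111111)·(0101010001100011010110111111101) mod 2 = 0+0+0+0+0+0+0+0+0+0+0+0+0+0+0+1+0+1+0+1+1+0+1+1+1+1+1+1+1+0+1 mod 2 = 0
Syndrome = 00100
Column 4 of H equals this syndrome → error at bit 4 (1-indexed).
Flip bit 4: 0101010001100011010110111111101 → 0100010001100011010110111111101
Extract data bits at positions {3,5,6,7,9,10,11,12,13,14,15,17,18,19,20,21,22,23,24,25,26,27,28,29,30,31}: 00100110001010110111111101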